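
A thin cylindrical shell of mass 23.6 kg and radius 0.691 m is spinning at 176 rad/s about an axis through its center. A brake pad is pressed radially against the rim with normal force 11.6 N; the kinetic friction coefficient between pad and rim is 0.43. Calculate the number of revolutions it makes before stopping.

I = MR² = (23.6)(0.691)² = 11.27 kg·m².
Friction force f = μN = (0.43)(11.6) = 4.988 N at the rim; torque magnitude τ = fR = 3.447 N·m, opposing ω.
|α| = τ/I = 3.447/11.27 = 0.3059 rad/s² (deceleration).
ω² = ω₀² − 2|α|θ with ω = 0 ⇒ θ = ω₀²/(2|α|) = 50640 rad = 8059 rev.

≈ 8060 revolutions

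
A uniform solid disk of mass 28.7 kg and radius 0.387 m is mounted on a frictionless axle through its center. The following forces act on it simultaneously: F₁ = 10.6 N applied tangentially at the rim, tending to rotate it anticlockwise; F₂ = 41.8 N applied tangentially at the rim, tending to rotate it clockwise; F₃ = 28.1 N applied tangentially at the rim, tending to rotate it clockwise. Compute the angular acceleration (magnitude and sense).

α ≈ 10.7 rad/s², clockwise

I = ½MR² = (1/2)(28.7)(0.387)² = 2.149 kg·m².
Taking anticlockwise as positive: τ₁ = +(10.6)(0.387) = +4.102 N·m; τ₂ = −(41.8)(0.387) = −16.18 N·m; τ₃ = −(28.1)(0.387) = −10.87 N·m.
Net torque τ = -22.95 N·m.
α = τ/I = -22.95/2.149 = -10.68 rad/s².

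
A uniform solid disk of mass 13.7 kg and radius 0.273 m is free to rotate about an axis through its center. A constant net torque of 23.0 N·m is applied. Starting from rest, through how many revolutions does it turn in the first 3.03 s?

I = ½MR² = (1/2)(13.7)(0.273)² = 0.5105 kg·m².
α = τ/I = 23.0/0.5105 = 45.05 rad/s².
θ = ½αt² = ½(45.05)(3.03)² = 206.8 rad.
Revolutions = θ/(2π) = 32.91.

≈ 32.9 revolutions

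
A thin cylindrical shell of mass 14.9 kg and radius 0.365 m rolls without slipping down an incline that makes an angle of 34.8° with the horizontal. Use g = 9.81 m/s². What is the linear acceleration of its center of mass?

Translation along the incline: Mg sinθ − f = Ma.
Rotation about the center: fR = Iα with I = MR². No-slip gives a = αR, so f = (I/R²)a = M a.
Substituting: Mg sinθ = (1 + 1.000)Ma, so a = g sinθ/(1 + 1.000) = (9.81) sin 34.8° / 2.000 = 2.799 m/s².

a ≈ 2.80 m/s²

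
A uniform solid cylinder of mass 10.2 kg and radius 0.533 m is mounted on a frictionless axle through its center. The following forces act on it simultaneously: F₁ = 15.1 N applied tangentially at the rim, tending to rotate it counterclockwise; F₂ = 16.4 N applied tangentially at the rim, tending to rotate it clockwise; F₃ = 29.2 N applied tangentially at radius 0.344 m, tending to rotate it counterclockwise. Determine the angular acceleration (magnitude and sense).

α ≈ 6.45 rad/s², counterclockwise

I = ½MR² = (1/2)(10.2)(0.533)² = 1.449 kg·m².
Taking counterclockwise as positive: τ₁ = +(15.1)(0.533) = +8.048 N·m; τ₂ = −(16.4)(0.533) = −8.741 N·m; τ₃ = +(29.2)(0.344) = +10.04 N·m.
Net torque τ = 9.352 N·m.
α = τ/I = 9.352/1.449 = 6.455 rad/s².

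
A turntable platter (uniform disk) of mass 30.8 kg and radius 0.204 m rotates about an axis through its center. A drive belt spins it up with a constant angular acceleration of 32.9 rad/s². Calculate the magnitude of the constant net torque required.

I = ½MR² = (1/2)(30.8)(0.204)² = 0.6409 kg·m².
τ = Iα = (0.6409)(32.90) = 21.09 N·m.

τ ≈ 21.1 N·m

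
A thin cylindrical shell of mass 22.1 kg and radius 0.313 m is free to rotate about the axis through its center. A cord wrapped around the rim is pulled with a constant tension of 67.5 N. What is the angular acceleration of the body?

α ≈ 9.76 rad/s²

I = MR² = (22.1)(0.313)² = 2.165 kg·m².
τ = F R = (67.5)(0.313) = 21.13 N·m.
From τ = Iα: α = 21.13/2.165 = 9.758 rad/s².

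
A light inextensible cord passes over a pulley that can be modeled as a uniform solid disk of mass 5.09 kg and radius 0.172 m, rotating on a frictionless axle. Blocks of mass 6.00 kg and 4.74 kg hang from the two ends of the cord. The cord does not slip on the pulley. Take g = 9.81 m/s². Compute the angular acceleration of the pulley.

α ≈ 5.41 rad/s²

I = ½MR² = (1/2)(5.09)(0.172)² = 0.07529 kg·m².
Heavier block: m₁g − T₁ = m₁a. Lighter block: T₂ − m₂g = m₂a.
Pulley: (T₁ − T₂)R = Iα = I(a/R), so T₁ − T₂ = (I/R²)a = (1/2)M_p a = 2.545·a.
Adding the three: (m₁ − m₂)g = (m₁ + m₂ + 2.545)a, so a = (6.00 − 4.74)(9.81)/(6.00 + 4.74 + 2.545) = 0.9304 m/s².
α = a/R = 0.9304/0.172 = 5.409 rad/s².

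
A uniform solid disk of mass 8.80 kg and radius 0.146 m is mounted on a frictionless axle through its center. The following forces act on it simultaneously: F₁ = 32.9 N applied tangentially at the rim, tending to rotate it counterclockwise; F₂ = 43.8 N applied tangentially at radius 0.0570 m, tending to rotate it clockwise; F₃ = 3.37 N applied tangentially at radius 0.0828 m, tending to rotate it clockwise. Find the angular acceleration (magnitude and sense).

I = ½MR² = (1/2)(8.80)(0.146)² = 0.09379 kg·m².
Taking counterclockwise as positive: τ₁ = +(32.9)(0.146) = +4.803 N·m; τ₂ = −(43.8)(0.0570) = −2.497 N·m; τ₃ = −(3.37)(0.0828) = −0.2790 N·m.
Net torque τ = 2.028 N·m.
α = τ/I = 2.028/0.09379 = 21.62 rad/s².

α ≈ 21.6 rad/s², counterclockwise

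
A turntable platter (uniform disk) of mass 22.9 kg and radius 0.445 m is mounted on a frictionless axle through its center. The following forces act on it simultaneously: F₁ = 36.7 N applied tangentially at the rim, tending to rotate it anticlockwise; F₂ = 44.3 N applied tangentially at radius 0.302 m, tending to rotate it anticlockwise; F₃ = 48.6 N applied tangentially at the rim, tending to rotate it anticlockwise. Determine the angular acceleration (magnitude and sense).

α ≈ 22.6 rad/s², anticlockwise

I = ½MR² = (1/2)(22.9)(0.445)² = 2.267 kg·m².
Taking anticlockwise as positive: τ₁ = +(36.7)(0.445) = +16.33 N·m; τ₂ = +(44.3)(0.302) = +13.38 N·m; τ₃ = +(48.6)(0.445) = +21.63 N·m.
Net torque τ = 51.34 N·m.
α = τ/I = 51.34/2.267 = 22.64 rad/s².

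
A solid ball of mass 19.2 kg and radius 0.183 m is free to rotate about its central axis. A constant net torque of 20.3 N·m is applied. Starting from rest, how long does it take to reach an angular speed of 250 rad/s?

I = (2/5)MR² = (2/5)(19.2)(0.183)² = 0.2572 kg·m².
α = τ/I = 20.3/0.2572 = 78.93 rad/s².
ω = αt ⇒ t = ω/α = 250/78.93 = 3.167 s.

t ≈ 3.17 s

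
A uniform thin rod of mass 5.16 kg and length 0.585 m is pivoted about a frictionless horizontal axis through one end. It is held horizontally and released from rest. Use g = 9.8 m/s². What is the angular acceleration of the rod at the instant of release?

About the pivot, I = (1/3)ML² = (1/3)(5.16)(0.585)² = 0.5886 kg·m².
The weight acts at the center, a distance L/2 = 0.2925 m from the pivot; τ = Mg(L/2) = 14.79 N·m.
α = τ/I = 14.79/0.5886 = 25.13 rad/s².

α ≈ 25.1 rad/s²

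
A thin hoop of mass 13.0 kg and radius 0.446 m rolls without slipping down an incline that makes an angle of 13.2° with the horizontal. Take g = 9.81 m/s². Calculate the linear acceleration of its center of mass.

Translation along the incline: Mg sinθ − f = Ma.
Rotation about the center: fR = Iα with I = MR². No-slip gives a = αR, so f = (I/R²)a = M a.
Substituting: Mg sinθ = (1 + 1.000)Ma, so a = g sinθ/(1 + 1.000) = (9.81) sin 13.2° / 2.000 = 1.120 m/s².

a ≈ 1.12 m/s²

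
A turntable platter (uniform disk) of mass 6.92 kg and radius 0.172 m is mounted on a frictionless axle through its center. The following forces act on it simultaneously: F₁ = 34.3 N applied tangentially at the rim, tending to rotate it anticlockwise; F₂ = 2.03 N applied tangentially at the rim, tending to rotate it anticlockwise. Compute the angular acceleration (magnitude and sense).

α ≈ 61.0 rad/s², anticlockwise

I = ½MR² = (1/2)(6.92)(0.172)² = 0.1024 kg·m².
Taking anticlockwise as positive: τ₁ = +(34.3)(0.172) = +5.900 N·m; τ₂ = +(2.03)(0.172) = +0.3492 N·m.
Net torque τ = 6.249 N·m.
α = τ/I = 6.249/0.1024 = 61.05 rad/s².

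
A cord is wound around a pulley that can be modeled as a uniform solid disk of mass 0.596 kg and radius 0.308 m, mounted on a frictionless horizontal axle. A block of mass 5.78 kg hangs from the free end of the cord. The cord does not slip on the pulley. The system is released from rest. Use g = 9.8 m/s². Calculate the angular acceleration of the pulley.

α ≈ 30.3 rad/s²

I = ½MR² = (1/2)(0.596)(0.308)² = 0.02827 kg·m².
Block: mg − T = ma. Pulley: TR = Iα. No-slip: a = αR, so T = (I/R²)a = 0.2980·a.
Then mg = (m + 0.2980)a, so a = (5.78)(9.8)/(5.78 + 0.2980) = 9.320 m/s².
α = a/R = 9.320/0.308 = 30.26 rad/s².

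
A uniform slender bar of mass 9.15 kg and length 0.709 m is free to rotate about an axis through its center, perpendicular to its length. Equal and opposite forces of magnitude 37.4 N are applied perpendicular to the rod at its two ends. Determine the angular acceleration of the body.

α ≈ 69.2 rad/s²

I = (1/12)ML² = (1/12)(9.15)(0.709)² = 0.3833 kg·m².
The couple gives τ = F·(L/2) + F·(L/2) = F L = (37.4)(0.709) = 26.52 N·m.
Newton's second law for rotation, τ = Iα, gives α = τ/I = 26.52/0.3833 = 69.18 rad/s².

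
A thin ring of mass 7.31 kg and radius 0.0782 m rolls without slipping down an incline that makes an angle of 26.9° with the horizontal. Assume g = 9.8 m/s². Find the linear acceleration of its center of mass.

Translation along the incline: Mg sinθ − f = Ma.
Rotation about the center: fR = Iα with I = MR². No-slip gives a = αR, so f = (I/R²)a = M a.
Substituting: Mg sinθ = (1 + 1.000)Ma, so a = g sinθ/(1 + 1.000) = (9.8) sin 26.9° / 2.000 = 2.217 m/s².

a ≈ 2.22 m/s²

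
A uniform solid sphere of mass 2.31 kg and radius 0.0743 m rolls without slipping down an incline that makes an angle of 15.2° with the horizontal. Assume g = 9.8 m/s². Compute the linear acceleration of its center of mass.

Translation along the incline: Mg sinθ − f = Ma.
Rotation about the center: fR = Iα with I = (2/5)MR². No-slip gives a = αR, so f = (I/R²)a = (2/5)M a.
Substituting: Mg sinθ = (1 + 0.4000)Ma, so a = g sinθ/(1 + 0.4000) = (9.8) sin 15.2° / 1.400 = 1.835 m/s².

a ≈ 1.84 m/s²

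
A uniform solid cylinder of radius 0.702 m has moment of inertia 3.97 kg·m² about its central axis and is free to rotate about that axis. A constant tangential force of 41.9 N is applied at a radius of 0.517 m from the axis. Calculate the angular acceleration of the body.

τ = F·r = (41.9)(0.517) = 21.66 N·m.
Newton's second law for rotation, τ = Iα, gives α = τ/I = 21.66/3.970 = 5.456 rad/s².

α ≈ 5.46 rad/s²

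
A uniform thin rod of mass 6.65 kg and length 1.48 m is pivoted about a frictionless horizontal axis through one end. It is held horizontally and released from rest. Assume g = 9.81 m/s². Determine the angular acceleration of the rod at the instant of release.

About the pivot, I = (1/3)ML² = (1/3)(6.65)(1.48)² = 4.855 kg·m².
The weight acts at the center, a distance L/2 = 0.7400 m from the pivot; τ = Mg(L/2) = 48.28 N·m.
α = τ/I = 48.28/4.855 = 9.943 rad/s².
(Equivalently α = (3g/(2L)) = 9.943 rad/s².)

α ≈ 9.94 rad/s²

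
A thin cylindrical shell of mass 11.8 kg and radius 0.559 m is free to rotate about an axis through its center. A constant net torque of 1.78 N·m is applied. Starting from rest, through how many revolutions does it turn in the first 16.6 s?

I = MR² = (11.8)(0.559)² = 3.687 kg·m².
α = τ/I = 1.78/3.687 = 0.4827 rad/s².
θ = ½αt² = ½(0.4827)(16.6)² = 66.51 rad.
Revolutions = θ/(2π) = 10.59.

≈ 10.6 revolutions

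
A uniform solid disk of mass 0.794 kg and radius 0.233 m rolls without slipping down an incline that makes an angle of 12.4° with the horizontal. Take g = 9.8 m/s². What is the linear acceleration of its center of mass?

a ≈ 1.40 m/s²

Translation along the incline: Mg sinθ − f = Ma.
Rotation about the center: fR = Iα with I = ½MR². No-slip gives a = αR, so f = (I/R²)a = (1/2)M a.
Substituting: Mg sinθ = (1 + 0.5000)Ma, so a = g sinθ/(1 + 0.5000) = (9.8) sin 12.4° / 1.500 = 1.403 m/s².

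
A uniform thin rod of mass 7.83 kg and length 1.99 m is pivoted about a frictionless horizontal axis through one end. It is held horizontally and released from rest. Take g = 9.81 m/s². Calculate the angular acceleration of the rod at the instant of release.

About the pivot, I = (1/3)ML² = (1/3)(7.83)(1.99)² = 10.34 kg·m².
The weight acts at the center, a distance L/2 = 0.9950 m from the pivot; τ = Mg(L/2) = 76.43 N·m.
α = τ/I = 76.43/10.34 = 7.394 rad/s².

α ≈ 7.39 rad/s²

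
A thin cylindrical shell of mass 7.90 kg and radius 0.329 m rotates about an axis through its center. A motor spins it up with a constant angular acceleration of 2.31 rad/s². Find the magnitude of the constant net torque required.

I = MR² = (7.90)(0.329)² = 0.8551 kg·m².
τ = Iα = (0.8551)(2.310) = 1.975 N·m.

τ ≈ 1.98 N·m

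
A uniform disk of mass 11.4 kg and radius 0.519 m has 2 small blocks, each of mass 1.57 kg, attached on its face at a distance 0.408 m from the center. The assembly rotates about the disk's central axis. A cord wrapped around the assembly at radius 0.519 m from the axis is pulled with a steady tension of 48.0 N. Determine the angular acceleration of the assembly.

α ≈ 12.1 rad/s²

I_disk = ½MR² = ½(11.4)(0.519)² = 1.535 kg·m².
I_blocks = 2·m·r² = 2(1.57)(0.408)² = 0.5227 kg·m².
Total I = 2.058 kg·m².
τ = F r = (48.0)(0.519) = 24.91 N·m.
α = τ/I = 24.91/2.058 = 12.10 rad/s².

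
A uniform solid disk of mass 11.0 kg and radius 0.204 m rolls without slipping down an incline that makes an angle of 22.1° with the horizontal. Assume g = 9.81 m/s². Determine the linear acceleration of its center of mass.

a ≈ 2.46 m/s²

Translation along the incline: Mg sinθ − f = Ma.
Rotation about the center: fR = Iα with I = ½MR². No-slip gives a = αR, so f = (I/R²)a = (1/2)M a.
Substituting: Mg sinθ = (1 + 0.5000)Ma, so a = g sinθ/(1 + 0.5000) = (9.81) sin 22.1° / 1.500 = 2.461 m/s².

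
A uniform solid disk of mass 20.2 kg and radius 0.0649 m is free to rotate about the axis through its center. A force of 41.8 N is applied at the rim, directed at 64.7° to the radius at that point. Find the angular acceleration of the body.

I = ½MR² = (1/2)(20.2)(0.0649)² = 0.04254 kg·m².
Only the tangential component produces torque: τ = F R sinθ = (41.8)(0.0649) sin 64.7° = 2.453 N·m.
From τ = Iα: α = 2.453/0.04254 = 57.65 rad/s².

α ≈ 57.7 rad/s²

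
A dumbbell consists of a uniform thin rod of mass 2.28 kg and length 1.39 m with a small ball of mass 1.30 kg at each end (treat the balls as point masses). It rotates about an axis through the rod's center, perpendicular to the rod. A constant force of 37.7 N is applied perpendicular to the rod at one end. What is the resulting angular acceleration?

α ≈ 16.1 rad/s²

I_rod = (1/12)ML² = (1/12)(2.28)(1.39)² = 0.3671 kg·m².
I_balls = 2·m·(L/2)² = 2(1.30)(0.6950)² = 1.256 kg·m².
Total I = 1.623 kg·m².
τ = F·(L/2) = (37.7)(0.695) = 26.20 N·m.
α = τ/I = 26.20/1.623 = 16.14 rad/s².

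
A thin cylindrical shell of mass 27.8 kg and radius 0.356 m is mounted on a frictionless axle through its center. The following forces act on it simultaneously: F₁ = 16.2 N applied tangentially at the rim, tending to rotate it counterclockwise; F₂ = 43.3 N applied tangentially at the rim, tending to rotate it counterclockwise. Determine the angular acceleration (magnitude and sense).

α ≈ 6.01 rad/s², counterclockwise

I = MR² = (27.8)(0.356)² = 3.523 kg·m².
Taking counterclockwise as positive: τ₁ = +(16.2)(0.356) = +5.767 N·m; τ₂ = +(43.3)(0.356) = +15.41 N·m.
Net torque τ = 21.18 N·m.
α = τ/I = 21.18/3.523 = 6.012 rad/s².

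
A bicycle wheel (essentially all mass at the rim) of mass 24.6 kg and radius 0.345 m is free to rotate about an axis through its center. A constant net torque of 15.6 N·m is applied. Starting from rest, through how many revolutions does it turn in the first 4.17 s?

I = MR² = (24.6)(0.345)² = 2.928 kg·m².
α = τ/I = 15.6/2.928 = 5.328 rad/s².
θ = ½αt² = ½(5.328)(4.17)² = 46.32 rad.
Revolutions = θ/(2π) = 7.372.

≈ 7.37 revolutions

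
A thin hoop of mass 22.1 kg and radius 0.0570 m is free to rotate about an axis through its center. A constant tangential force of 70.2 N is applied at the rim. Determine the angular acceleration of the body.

α ≈ 55.7 rad/s²

I = MR² = (22.1)(0.0570)² = 0.07180 kg·m².
τ = F R = (70.2)(0.0570) = 4.001 N·m.
Newton's second law for rotation, τ = Iα, gives α = τ/I = 4.001/0.07180 = 55.73 rad/s².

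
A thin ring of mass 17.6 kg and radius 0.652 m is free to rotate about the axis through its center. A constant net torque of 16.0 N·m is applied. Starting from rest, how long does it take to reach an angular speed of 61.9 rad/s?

t ≈ 28.9 s

I = MR² = (17.6)(0.652)² = 7.482 kg·m².
α = τ/I = 16.0/7.482 = 2.139 rad/s².
ω = αt ⇒ t = ω/α = 61.9/2.139 = 28.95 s.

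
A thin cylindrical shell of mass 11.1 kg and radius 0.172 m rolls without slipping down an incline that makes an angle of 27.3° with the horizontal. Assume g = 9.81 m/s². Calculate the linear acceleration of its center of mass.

Translation along the incline: Mg sinθ − f = Ma.
Rotation about the center: fR = Iα with I = MR². No-slip gives a = αR, so f = (I/R²)a = M a.
Substituting: Mg sinθ = (1 + 1.000)Ma, so a = g sinθ/(1 + 1.000) = (9.81) sin 27.3° / 2.000 = 2.250 m/s².

a ≈ 2.25 m/s²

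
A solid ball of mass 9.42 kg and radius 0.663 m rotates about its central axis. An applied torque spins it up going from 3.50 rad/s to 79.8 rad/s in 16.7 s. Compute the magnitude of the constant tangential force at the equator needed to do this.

F ≈ 11.4 N

I = (2/5)MR² = (2/5)(9.42)(0.663)² = 1.656 kg·m².
α = Δω/Δt = (79.8 − 3.50)/16.7 = 4.569 rad/s².
The required torque is τ = Iα = (1.656)(4.569) = 7.567 N·m.
A tangential force at the equator gives τ = FR, so F = τ/R = 7.567/0.663 = 11.41 N.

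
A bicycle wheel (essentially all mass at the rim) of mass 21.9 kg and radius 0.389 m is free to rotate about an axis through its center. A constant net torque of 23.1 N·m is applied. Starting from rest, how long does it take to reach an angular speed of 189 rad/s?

I = MR² = (21.9)(0.389)² = 3.314 kg·m².
α = τ/I = 23.1/3.314 = 6.971 rad/s².
ω = αt ⇒ t = ω/α = 189/6.971 = 27.11 s.

t ≈ 27.1 s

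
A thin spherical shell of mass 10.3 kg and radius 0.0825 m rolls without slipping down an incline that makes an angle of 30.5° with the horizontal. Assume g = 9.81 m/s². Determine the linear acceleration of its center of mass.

a ≈ 2.99 m/s²

Translation along the incline: Mg sinθ − f = Ma.
Rotation about the center: fR = Iα with I = (2/3)MR². No-slip gives a = αR, so f = (I/R²)a = (2/3)M a.
Substituting: Mg sinθ = (1 + 0.6667)Ma, so a = g sinθ/(1 + 0.6667) = (9.81) sin 30.5° / 1.667 = 2.987 m/s².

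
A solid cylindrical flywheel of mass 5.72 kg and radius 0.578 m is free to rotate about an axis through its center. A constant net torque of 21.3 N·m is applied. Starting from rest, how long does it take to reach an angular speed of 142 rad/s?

t ≈ 6.37 s

I = ½MR² = (1/2)(5.72)(0.578)² = 0.9555 kg·m².
α = τ/I = 21.3/0.9555 = 22.29 rad/s².
ω = αt ⇒ t = ω/α = 142/22.29 = 6.370 s.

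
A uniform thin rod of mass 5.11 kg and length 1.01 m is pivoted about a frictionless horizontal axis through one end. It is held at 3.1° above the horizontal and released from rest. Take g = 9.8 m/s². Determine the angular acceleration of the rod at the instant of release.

α ≈ 14.5 rad/s²

About the pivot, I = (1/3)ML² = (1/3)(5.11)(1.01)² = 1.738 kg·m².
The weight acts at the center, a distance L/2 = 0.5050 m from the pivot; τ = Mg(L/2) cos 3.1° = 25.25 N·m.
α = τ/I = 25.25/1.738 = 14.53 rad/s².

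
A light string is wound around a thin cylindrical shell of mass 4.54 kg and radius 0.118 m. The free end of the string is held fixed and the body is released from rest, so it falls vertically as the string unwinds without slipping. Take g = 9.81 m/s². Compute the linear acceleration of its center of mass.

Translation: Mg − T = Ma. Rotation about the center: TR = Iα with I = MR².
With a = αR: T = (I/R²)a = M a, so Mg = (1 + 1.000)Ma.
a = g/(1 + 1.000) = 9.81/2.000 = 4.905 m/s².

a ≈ 4.91 m/s²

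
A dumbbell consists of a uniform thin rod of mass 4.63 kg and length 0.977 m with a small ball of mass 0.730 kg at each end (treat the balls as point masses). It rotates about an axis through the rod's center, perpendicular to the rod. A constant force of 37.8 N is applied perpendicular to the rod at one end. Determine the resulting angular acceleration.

I_rod = (1/12)ML² = (1/12)(4.63)(0.977)² = 0.3683 kg·m².
I_balls = 2·m·(L/2)² = 2(0.730)(0.4885)² = 0.3484 kg·m².
Total I = 0.7167 kg·m².
τ = F·(L/2) = (37.8)(0.488) = 18.47 N·m.
α = τ/I = 18.47/0.7167 = 25.76 rad/s².

α ≈ 25.8 rad/s²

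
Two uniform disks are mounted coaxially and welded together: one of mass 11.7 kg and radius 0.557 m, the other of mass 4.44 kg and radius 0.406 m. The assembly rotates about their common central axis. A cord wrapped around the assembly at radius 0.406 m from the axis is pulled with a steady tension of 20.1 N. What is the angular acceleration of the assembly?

I = ½M₁R₁² + ½M₂R₂² = ½(11.7)(0.557)² + ½(4.44)(0.406)² = 2.181 kg·m².
τ = F r = (20.1)(0.406) = 8.161 N·m.
α = τ/I = 8.161/2.181 = 3.742 rad/s².

α ≈ 3.74 rad/s²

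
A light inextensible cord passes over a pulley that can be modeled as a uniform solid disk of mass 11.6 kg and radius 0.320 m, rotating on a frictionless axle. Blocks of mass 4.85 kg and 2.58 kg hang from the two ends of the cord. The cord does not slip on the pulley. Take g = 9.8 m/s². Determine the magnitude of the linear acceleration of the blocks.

I = ½MR² = (1/2)(11.6)(0.320)² = 0.5939 kg·m².
Heavier block: m₁g − T₁ = m₁a. Lighter block: T₂ − m₂g = m₂a.
Pulley: (T₁ − T₂)R = Iα = I(a/R), so T₁ − T₂ = (I/R²)a = (1/2)M_p a = 5.800·a.
Adding the three: (m₁ − m₂)g = (m₁ + m₂ + 5.800)a, so a = (4.85 − 2.58)(9.8)/(4.85 + 2.58 + 5.800) = 1.681 m/s².

a ≈ 1.68 m/s²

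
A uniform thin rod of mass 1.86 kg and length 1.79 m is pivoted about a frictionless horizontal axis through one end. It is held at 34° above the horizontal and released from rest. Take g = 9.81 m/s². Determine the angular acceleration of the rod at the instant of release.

About the pivot, I = (1/3)ML² = (1/3)(1.86)(1.79)² = 1.987 kg·m².
The weight acts at the center, a distance L/2 = 0.8950 m from the pivot; τ = Mg(L/2) cos 34° = 13.54 N·m.
α = τ/I = 13.54/1.987 = 6.815 rad/s².

α ≈ 6.82 rad/s²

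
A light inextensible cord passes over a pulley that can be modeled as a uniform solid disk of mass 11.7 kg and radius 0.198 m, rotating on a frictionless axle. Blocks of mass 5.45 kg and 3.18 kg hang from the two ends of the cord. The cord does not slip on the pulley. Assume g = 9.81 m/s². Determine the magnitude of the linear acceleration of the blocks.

a ≈ 1.54 m/s²

I = ½MR² = (1/2)(11.7)(0.198)² = 0.2293 kg·m².
Heavier block: m₁g − T₁ = m₁a. Lighter block: T₂ − m₂g = m₂a.
Pulley: (T₁ − T₂)R = Iα = I(a/R), so T₁ − T₂ = (I/R²)a = (1/2)M_p a = 5.850·a.
Adding the three: (m₁ − m₂)g = (m₁ + m₂ + 5.850)a, so a = (5.45 − 3.18)(9.81)/(5.45 + 3.18 + 5.850) = 1.538 m/s².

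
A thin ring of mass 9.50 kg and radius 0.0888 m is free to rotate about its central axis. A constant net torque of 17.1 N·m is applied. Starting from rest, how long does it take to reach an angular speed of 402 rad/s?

I = MR² = (9.50)(0.0888)² = 0.07491 kg·m².
α = τ/I = 17.1/0.07491 = 228.3 rad/s².
ω = αt ⇒ t = ω/α = 402/228.3 = 1.761 s.

t ≈ 1.76 s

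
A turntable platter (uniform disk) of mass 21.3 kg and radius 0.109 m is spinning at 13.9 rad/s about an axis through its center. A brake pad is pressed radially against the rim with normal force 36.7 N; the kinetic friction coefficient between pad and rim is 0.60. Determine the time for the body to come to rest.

I = ½MR² = (1/2)(21.3)(0.109)² = 0.1265 kg·m².
Friction force f = μN = (0.60)(36.7) = 22.02 N at the rim; torque magnitude τ = fR = 2.400 N·m, opposing ω.
|α| = τ/I = 2.400/0.1265 = 18.97 rad/s² (deceleration).
0 = ω₀ − |α|t ⇒ t = ω₀/|α| = 13.9/18.97 = 0.7328 s.

t ≈ 0.733 s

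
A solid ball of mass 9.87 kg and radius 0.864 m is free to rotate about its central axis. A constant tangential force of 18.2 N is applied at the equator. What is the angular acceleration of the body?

α ≈ 5.34 rad/s²

I = (2/5)MR² = (2/5)(9.87)(0.864)² = 2.947 kg·m².
τ = F R = (18.2)(0.864) = 15.72 N·m.
Newton's second law for rotation, τ = Iα, gives α = τ/I = 15.72/2.947 = 5.336 rad/s².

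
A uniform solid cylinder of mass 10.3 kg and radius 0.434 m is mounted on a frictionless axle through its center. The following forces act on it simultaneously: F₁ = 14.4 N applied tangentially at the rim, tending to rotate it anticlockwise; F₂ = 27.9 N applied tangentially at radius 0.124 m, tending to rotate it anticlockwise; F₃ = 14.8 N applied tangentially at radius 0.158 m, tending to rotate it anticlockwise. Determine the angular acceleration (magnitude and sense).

α ≈ 12.4 rad/s², anticlockwise

I = ½MR² = (1/2)(10.3)(0.434)² = 0.9700 kg·m².
Taking anticlockwise as positive: τ₁ = +(14.4)(0.434) = +6.250 N·m; τ₂ = +(27.9)(0.124) = +3.460 N·m; τ₃ = +(14.8)(0.158) = +2.338 N·m.
Net torque τ = 12.05 N·m.
α = τ/I = 12.05/0.9700 = 12.42 rad/s².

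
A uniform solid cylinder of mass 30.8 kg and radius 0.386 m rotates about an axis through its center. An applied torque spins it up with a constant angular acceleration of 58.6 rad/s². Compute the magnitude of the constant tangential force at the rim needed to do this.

F ≈ 348 N

I = ½MR² = (1/2)(30.8)(0.386)² = 2.295 kg·m².
The required torque is τ = Iα = (2.295)(58.60) = 134.5 N·m.
A tangential force at the rim gives τ = FR, so F = τ/R = 134.5/0.386 = 348.3 N.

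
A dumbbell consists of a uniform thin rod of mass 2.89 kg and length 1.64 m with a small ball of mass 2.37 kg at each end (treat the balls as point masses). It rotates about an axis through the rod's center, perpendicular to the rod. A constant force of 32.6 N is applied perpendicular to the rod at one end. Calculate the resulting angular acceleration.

I_rod = (1/12)ML² = (1/12)(2.89)(1.64)² = 0.6477 kg·m².
I_balls = 2·m·(L/2)² = 2(2.37)(0.8200)² = 3.187 kg·m².
Total I = 3.835 kg·m².
τ = F·(L/2) = (32.6)(0.820) = 26.73 N·m.
α = τ/I = 26.73/3.835 = 6.971 rad/s².

α ≈ 6.97 rad/s²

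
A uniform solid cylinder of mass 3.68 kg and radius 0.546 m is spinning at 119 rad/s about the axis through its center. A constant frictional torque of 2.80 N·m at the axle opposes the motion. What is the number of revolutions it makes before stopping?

≈ 221 revolutions

I = ½MR² = (1/2)(3.68)(0.546)² = 0.5485 kg·m².
The net torque has magnitude 2.80 N·m, opposing ω.
|α| = τ/I = 2.800/0.5485 = 5.105 rad/s² (deceleration).
ω² = ω₀² − 2|α|θ with ω = 0 ⇒ θ = ω₀²/(2|α|) = 1387 rad = 220.8 rev.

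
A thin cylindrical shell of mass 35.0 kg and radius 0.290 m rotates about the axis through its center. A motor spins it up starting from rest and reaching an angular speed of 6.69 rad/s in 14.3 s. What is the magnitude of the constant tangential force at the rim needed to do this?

F ≈ 4.75 N

I = MR² = (35.0)(0.290)² = 2.943 kg·m².
α = Δω/Δt = (6.69 − 0)/14.3 = 0.4678 rad/s².
The required torque is τ = Iα = (2.943)(0.4678) = 1.377 N·m.
A tangential force at the rim gives τ = FR, so F = τ/R = 1.377/0.290 = 4.748 N.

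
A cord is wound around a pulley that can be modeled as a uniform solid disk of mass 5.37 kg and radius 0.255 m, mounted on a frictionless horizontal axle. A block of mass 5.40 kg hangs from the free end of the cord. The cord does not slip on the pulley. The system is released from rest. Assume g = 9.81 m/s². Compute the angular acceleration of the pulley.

I = ½MR² = (1/2)(5.37)(0.255)² = 0.1746 kg·m².
Block: mg − T = ma. Pulley: TR = Iα. No-slip: a = αR, so T = (I/R²)a = 2.685·a.
Then mg = (m + 2.685)a, so a = (5.40)(9.81)/(5.40 + 2.685) = 6.552 m/s².
α = a/R = 6.552/0.255 = 25.69 rad/s².

α ≈ 25.7 rad/s²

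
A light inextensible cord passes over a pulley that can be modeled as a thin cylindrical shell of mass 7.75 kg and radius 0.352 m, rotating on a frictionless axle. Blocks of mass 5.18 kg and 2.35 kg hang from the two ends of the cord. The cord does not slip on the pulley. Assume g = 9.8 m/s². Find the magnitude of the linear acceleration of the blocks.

a ≈ 1.82 m/s²

I = MR² = (7.75)(0.352)² = 0.9603 kg·m².
Heavier block: m₁g − T₁ = m₁a. Lighter block: T₂ − m₂g = m₂a.
Pulley: (T₁ − T₂)R = Iα = I(a/R), so T₁ − T₂ = (I/R²)a = 1·M_p a = 7.750·a.
Adding the three: (m₁ − m₂)g = (m₁ + m₂ + 7.750)a, so a = (5.18 − 2.35)(9.8)/(5.18 + 2.35 + 7.750) = 1.815 m/s².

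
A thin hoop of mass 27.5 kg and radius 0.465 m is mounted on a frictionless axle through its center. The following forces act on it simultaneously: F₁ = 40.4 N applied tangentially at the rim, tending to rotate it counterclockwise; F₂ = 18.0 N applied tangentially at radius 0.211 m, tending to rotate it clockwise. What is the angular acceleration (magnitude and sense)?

I = MR² = (27.5)(0.465)² = 5.946 kg·m².
Taking counterclockwise as positive: τ₁ = +(40.4)(0.465) = +18.79 N·m; τ₂ = −(18.0)(0.211) = −3.798 N·m.
Net torque τ = 14.99 N·m.
α = τ/I = 14.99/5.946 = 2.521 rad/s².

α ≈ 2.52 rad/s², counterclockwise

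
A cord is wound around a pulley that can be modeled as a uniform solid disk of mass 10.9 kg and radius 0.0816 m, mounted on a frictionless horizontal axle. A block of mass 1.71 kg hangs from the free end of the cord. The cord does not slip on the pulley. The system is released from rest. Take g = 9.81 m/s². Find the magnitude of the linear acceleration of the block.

a ≈ 2.34 m/s²

I = ½MR² = (1/2)(10.9)(0.0816)² = 0.03629 kg·m².
Block: mg − T = ma. Pulley: TR = Iα. No-slip: a = αR, so T = (I/R²)a = 5.450·a.
Then mg = (m + 5.450)a, so a = (1.71)(9.81)/(1.71 + 5.450) = 2.343 m/s².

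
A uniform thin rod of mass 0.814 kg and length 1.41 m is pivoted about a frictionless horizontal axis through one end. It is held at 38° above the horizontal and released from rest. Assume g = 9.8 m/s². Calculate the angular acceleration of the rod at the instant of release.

About the pivot, I = (1/3)ML² = (1/3)(0.814)(1.41)² = 0.5394 kg·m².
The weight acts at the center, a distance L/2 = 0.7050 m from the pivot; τ = Mg(L/2) cos 38° = 4.432 N·m.
α = τ/I = 4.432/0.5394 = 8.215 rad/s².

α ≈ 8.22 rad/s²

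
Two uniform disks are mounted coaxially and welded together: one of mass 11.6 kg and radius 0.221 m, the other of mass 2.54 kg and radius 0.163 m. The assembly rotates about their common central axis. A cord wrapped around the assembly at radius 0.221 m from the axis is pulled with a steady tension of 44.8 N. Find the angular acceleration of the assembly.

I = ½M₁R₁² + ½M₂R₂² = ½(11.6)(0.221)² + ½(2.54)(0.163)² = 0.3170 kg·m².
τ = F r = (44.8)(0.221) = 9.901 N·m.
α = τ/I = 9.901/0.3170 = 31.23 rad/s².

α ≈ 31.2 rad/s²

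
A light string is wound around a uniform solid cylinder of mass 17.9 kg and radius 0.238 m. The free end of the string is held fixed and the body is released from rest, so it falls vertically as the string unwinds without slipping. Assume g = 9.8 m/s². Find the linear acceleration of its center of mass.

Translation: Mg − T = Ma. Rotation about the center: TR = Iα with I = ½MR².
With a = αR: T = (I/R²)a = (1/2)M a, so Mg = (1 + 0.5000)Ma.
a = g/(1 + 0.5000) = 9.8/1.500 = 6.533 m/s².

a ≈ 6.53 m/s²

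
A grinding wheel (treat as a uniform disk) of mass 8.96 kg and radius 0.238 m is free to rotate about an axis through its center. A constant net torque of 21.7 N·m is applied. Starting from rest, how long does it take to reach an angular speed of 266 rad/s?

t ≈ 3.11 s

I = ½MR² = (1/2)(8.96)(0.238)² = 0.2538 kg·m².
α = τ/I = 21.7/0.2538 = 85.51 rad/s².
ω = αt ⇒ t = ω/α = 266/85.51 = 3.111 s.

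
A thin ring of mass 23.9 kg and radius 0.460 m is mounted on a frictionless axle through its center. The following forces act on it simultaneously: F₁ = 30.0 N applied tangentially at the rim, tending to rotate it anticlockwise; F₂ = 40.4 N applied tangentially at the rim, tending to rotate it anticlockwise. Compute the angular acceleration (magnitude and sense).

α ≈ 6.40 rad/s², anticlockwise

I = MR² = (23.9)(0.460)² = 5.057 kg·m².
Taking anticlockwise as positive: τ₁ = +(30.0)(0.460) = +13.80 N·m; τ₂ = +(40.4)(0.460) = +18.58 N·m.
Net torque τ = 32.38 N·m.
α = τ/I = 32.38/5.057 = 6.403 rad/s².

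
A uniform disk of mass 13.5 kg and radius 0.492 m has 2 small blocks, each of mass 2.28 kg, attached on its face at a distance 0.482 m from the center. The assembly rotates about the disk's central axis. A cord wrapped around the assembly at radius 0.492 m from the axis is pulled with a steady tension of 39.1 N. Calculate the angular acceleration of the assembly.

α ≈ 7.14 rad/s²

I_disk = ½MR² = ½(13.5)(0.492)² = 1.634 kg·m².
I_blocks = 2·m·r² = 2(2.28)(0.482)² = 1.059 kg·m².
Total I = 2.693 kg·m².
τ = F r = (39.1)(0.492) = 19.24 N·m.
α = τ/I = 19.24/2.693 = 7.143 rad/s².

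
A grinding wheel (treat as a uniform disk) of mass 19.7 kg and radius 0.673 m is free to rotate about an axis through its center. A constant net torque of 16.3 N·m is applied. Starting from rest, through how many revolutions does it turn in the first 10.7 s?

I = ½MR² = (1/2)(19.7)(0.673)² = 4.461 kg·m².
α = τ/I = 16.3/4.461 = 3.654 rad/s².
θ = ½αt² = ½(3.654)(10.7)² = 209.2 rad.
Revolutions = θ/(2π) = 33.29.

≈ 33.3 revolutions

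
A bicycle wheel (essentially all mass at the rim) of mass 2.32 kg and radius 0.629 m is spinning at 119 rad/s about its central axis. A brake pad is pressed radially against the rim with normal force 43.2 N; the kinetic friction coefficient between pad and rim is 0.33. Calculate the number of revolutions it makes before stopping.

I = MR² = (2.32)(0.629)² = 0.9179 kg·m².
Friction force f = μN = (0.33)(43.2) = 14.26 N at the rim; torque magnitude τ = fR = 8.967 N·m, opposing ω.
|α| = τ/I = 8.967/0.9179 = 9.769 rad/s² (deceleration).
ω² = ω₀² − 2|α|θ with ω = 0 ⇒ θ = ω₀²/(2|α|) = 724.8 rad = 115.4 rev.

≈ 115 revolutions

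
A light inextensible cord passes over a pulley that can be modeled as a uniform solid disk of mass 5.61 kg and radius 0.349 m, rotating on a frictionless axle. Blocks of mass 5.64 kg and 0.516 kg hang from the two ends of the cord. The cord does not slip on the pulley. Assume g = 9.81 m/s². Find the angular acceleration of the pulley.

α ≈ 16.1 rad/s²

I = ½MR² = (1/2)(5.61)(0.349)² = 0.3417 kg·m².
Heavier block: m₁g − T₁ = m₁a. Lighter block: T₂ − m₂g = m₂a.
Pulley: (T₁ − T₂)R = Iα = I(a/R), so T₁ − T₂ = (I/R²)a = (1/2)M_p a = 2.805·a.
Adding the three: (m₁ − m₂)g = (m₁ + m₂ + 2.805)a, so a = (5.64 − 0.516)(9.81)/(5.64 + 0.516 + 2.805) = 5.609 m/s².
α = a/R = 5.609/0.349 = 16.07 rad/s².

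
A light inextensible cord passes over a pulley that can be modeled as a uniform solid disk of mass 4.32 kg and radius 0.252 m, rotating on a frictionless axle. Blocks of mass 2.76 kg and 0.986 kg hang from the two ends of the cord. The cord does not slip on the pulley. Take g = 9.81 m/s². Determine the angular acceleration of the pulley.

I = ½MR² = (1/2)(4.32)(0.252)² = 0.1372 kg·m².
Heavier block: m₁g − T₁ = m₁a. Lighter block: T₂ − m₂g = m₂a.
Pulley: (T₁ − T₂)R = Iα = I(a/R), so T₁ − T₂ = (I/R²)a = (1/2)M_p a = 2.160·a.
Adding the three: (m₁ − m₂)g = (m₁ + m₂ + 2.160)a, so a = (2.76 − 0.986)(9.81)/(2.76 + 0.986 + 2.160) = 2.947 m/s².
α = a/R = 2.947/0.252 = 11.69 rad/s².

α ≈ 11.7 rad/s²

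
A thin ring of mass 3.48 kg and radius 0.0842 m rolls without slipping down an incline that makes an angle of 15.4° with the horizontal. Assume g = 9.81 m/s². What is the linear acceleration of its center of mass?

a ≈ 1.30 m/s²

Translation along the incline: Mg sinθ − f = Ma.
Rotation about the center: fR = Iα with I = MR². No-slip gives a = αR, so f = (I/R²)a = M a.
Substituting: Mg sinθ = (1 + 1.000)Ma, so a = g sinθ/(1 + 1.000) = (9.81) sin 15.4° / 2.000 = 1.303 m/s².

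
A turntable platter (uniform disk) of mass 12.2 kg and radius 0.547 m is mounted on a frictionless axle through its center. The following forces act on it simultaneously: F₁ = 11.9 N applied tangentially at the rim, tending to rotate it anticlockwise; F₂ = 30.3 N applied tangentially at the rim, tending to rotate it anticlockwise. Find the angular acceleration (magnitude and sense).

I = ½MR² = (1/2)(12.2)(0.547)² = 1.825 kg·m².
Taking anticlockwise as positive: τ₁ = +(11.9)(0.547) = +6.509 N·m; τ₂ = +(30.3)(0.547) = +16.57 N·m.
Net torque τ = 23.08 N·m.
α = τ/I = 23.08/1.825 = 12.65 rad/s².

α ≈ 12.6 rad/s², anticlockwise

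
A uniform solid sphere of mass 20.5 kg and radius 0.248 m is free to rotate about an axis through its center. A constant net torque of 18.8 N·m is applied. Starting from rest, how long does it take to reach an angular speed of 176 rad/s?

I = (2/5)MR² = (2/5)(20.5)(0.248)² = 0.5043 kg·m².
α = τ/I = 18.8/0.5043 = 37.28 rad/s².
ω = αt ⇒ t = ω/α = 176/37.28 = 4.721 s.

t ≈ 4.72 s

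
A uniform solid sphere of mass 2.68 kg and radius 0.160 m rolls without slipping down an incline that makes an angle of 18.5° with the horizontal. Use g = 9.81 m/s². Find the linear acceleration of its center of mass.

Translation along the incline: Mg sinθ − f = Ma.
Rotation about the center: fR = Iα with I = (2/5)MR². No-slip gives a = αR, so f = (I/R²)a = (2/5)M a.
Substituting: Mg sinθ = (1 + 0.4000)Ma, so a = g sinθ/(1 + 0.4000) = (9.81) sin 18.5° / 1.400 = 2.223 m/s².

a ≈ 2.22 m/s²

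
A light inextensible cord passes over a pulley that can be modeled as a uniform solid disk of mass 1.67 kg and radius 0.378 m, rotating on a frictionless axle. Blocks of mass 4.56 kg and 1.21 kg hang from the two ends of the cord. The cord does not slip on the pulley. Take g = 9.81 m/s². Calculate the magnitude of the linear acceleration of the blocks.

a ≈ 4.98 m/s²

I = ½MR² = (1/2)(1.67)(0.378)² = 0.1193 kg·m².
Heavier block: m₁g − T₁ = m₁a. Lighter block: T₂ − m₂g = m₂a.
Pulley: (T₁ − T₂)R = Iα = I(a/R), so T₁ − T₂ = (I/R²)a = (1/2)M_p a = 0.8350·a.
Adding the three: (m₁ − m₂)g = (m₁ + m₂ + 0.8350)a, so a = (4.56 − 1.21)(9.81)/(4.56 + 1.21 + 0.8350) = 4.976 m/s².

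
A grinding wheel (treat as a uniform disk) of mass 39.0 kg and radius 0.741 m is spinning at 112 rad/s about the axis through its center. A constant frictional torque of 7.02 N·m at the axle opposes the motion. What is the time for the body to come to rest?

I = ½MR² = (1/2)(39.0)(0.741)² = 10.71 kg·m².
The net torque has magnitude 7.02 N·m, opposing ω.
|α| = τ/I = 7.020/10.71 = 0.6556 rad/s² (deceleration).
0 = ω₀ − |α|t ⇒ t = ω₀/|α| = 112/0.6556 = 170.8 s.

t ≈ 171 s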